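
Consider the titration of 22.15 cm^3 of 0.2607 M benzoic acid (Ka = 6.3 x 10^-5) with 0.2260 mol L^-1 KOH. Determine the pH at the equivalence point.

n(C6H5COOH) = 0.2607 x 0.02215 = 0.005775 mol; V(KOH) at equivalence = 0.005775/0.2260 = 0.02555 L.
At equivalence all the acid is converted to C6H5COO-; total volume = 0.02215 + 0.02555 = 0.04770 L, so [C6H5COO-] = 0.005775/0.04770 = 0.1211 M.
Kb = Kw/Ka = 1.0e-14 / 6.3 x 10^-5 = 1.59e-10.
[OH^-] = sqrt(Kb x [C6H5COO-]) = sqrt(1.59e-10 x 0.1211) = 4.38e-6 M.
pOH = 5.36, so pH = 14.00 - 5.36 = 8.64.

8.64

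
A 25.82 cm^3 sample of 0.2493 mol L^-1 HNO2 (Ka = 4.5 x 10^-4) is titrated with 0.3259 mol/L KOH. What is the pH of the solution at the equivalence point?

8.25

n(HNO2) = 0.2493 x 0.02582 = 0.006437 mol; V(KOH) at equivalence = 0.006437/0.3259 = 0.01975 L.
At equivalence all the acid is converted to NO2-; total volume = 0.02582 + 0.01975 = 0.04557 L, so [NO2-] = 0.006437/0.04557 = 0.1412 M.
Kb = Kw/Ka = 1.0e-14 / 4.5 x 10^-4 = 2.22e-11.
[OH^-] = sqrt(Kb x [NO2-]) = sqrt(2.22e-11 x 0.1412) = 1.77e-6 M.
pOH = 5.75, so pH = 14.00 - 5.75 = 8.25.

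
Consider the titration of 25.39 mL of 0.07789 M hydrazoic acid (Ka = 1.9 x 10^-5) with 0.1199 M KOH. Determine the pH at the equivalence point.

n(HN3) = 0.07789 x 0.02539 = 0.001978 mol; V(KOH) at equivalence = 0.001978/0.1199 = 0.01649 L.
At equivalence all the acid is converted to N3-; total volume = 0.02539 + 0.01649 = 0.04188 L, so [N3-] = 0.001978/0.04188 = 0.04722 M.
Kb = Kw/Ka = 1.0e-14 / 1.9 x 10^-5 = 5.26e-10.
[OH^-] = sqrt(Kb x [N3-]) = sqrt(5.26e-10 x 0.04722) = 4.99e-6 M.
pOH = 5.30, so pH = 14.00 - 5.30 = 8.70.

8.70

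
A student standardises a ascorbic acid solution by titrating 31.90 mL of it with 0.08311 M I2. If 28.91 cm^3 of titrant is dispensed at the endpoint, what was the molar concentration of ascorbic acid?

0.0753 M

n(I2) = 0.08311 x 0.02891 = 0.002403 mol.
From the balanced equation, 1 mol I2 reacts with 1 mol ascorbic acid, so n(ascorbic acid) = 0.002403 x 1/1 = 0.002403 mol.
[ascorbic acid] = 0.002403 / 0.03190 L = 0.0753 M.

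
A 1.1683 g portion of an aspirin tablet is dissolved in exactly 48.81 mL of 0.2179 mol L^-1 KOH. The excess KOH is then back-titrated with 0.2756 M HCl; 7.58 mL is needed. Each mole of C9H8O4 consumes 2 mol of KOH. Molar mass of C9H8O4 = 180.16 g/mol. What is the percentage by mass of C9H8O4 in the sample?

65.9%

Total n(KOH) added = 0.2179 x 0.04881 = 0.01064 mol.
n(HCl) used = 0.2756 x 0.007580 = 0.002089 mol, which equals the excess n(KOH).
So n(KOH) consumed by the sample = 0.01064 - 0.002089 = 0.008547 mol.
n(C9H8O4) = 0.008547 / 2 = 0.004273 mol.
mass C9H8O4 = 0.004273 x 180.16 = 0.7699 g, so %C9H8O4 = 0.7699/1.1683 x 100 = 65.9%.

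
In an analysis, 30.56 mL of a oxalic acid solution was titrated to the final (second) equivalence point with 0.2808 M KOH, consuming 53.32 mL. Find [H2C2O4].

0.245 M

n(KOH) = 0.2808 x 0.05332 = 0.01497 mol.
At the final (second) equivalence point, 2 mol OH^- react per mol H2C2O4, so n(H2C2O4) = 0.01497 / 2 = 0.007486 mol.
[H2C2O4] = 0.007486 / 0.03056 L = 0.245 M.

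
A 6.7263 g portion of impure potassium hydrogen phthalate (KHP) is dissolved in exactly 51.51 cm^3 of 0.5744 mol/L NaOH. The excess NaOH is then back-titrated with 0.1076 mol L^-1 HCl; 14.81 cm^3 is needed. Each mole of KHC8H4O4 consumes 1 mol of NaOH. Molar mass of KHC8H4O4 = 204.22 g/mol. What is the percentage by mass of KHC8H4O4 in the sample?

85.0%

Total n(NaOH) added = 0.5744 x 0.05151 = 0.02959 mol.
n(HCl) used = 0.1076 x 0.01481 = 0.001594 mol, which equals the excess n(NaOH).
So n(NaOH) consumed by the sample = 0.02959 - 0.001594 = 0.02799 mol.
n(KHC8H4O4) = 0.02799 / 1 = 0.02799 mol.
mass KHC8H4O4 = 0.02799 x 204.22 = 5.717 g, so %KHC8H4O4 = 5.717/6.7263 x 100 = 85.0%.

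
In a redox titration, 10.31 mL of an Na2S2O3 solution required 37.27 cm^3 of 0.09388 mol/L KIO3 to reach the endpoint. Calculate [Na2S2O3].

n(KIO3) = 0.09388 x 0.03727 = 0.003499 mol.
From the balanced equation, 1 mol KIO3 reacts with 6 mol Na2S2O3, so n(Na2S2O3) = 0.003499 x 6/1 = 0.02099 mol.
[Na2S2O3] = 0.02099 / 0.01031 L = 2.04 M.

2.04 M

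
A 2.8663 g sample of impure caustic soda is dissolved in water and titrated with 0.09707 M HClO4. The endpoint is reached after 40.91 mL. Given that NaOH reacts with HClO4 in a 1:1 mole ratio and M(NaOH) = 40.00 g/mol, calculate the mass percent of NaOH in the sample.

5.54%

n(HClO4) = 0.09707 x 0.04091 = 0.003971 mol.
n(NaOH) = 0.003971 / 1 = 0.003971 mol.
mass of NaOH = 0.003971 x 40.00 = 0.1588 g.
% purity = 0.1588 / 2.8663 x 100 = 5.54%.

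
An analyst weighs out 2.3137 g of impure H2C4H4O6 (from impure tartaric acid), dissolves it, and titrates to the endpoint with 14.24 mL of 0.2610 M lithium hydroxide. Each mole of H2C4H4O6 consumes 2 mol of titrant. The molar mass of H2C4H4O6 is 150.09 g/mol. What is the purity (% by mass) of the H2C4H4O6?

n(LiOH) = 0.2610 x 0.01424 = 0.003717 mol.
n(H2C4H4O6) = 0.003717 / 2 = 0.001858 mol.
mass of H2C4H4O6 = 0.001858 x 150.09 = 0.2789 g.
% purity = 0.2789 / 2.3137 x 100 = 12.1%.

12.1%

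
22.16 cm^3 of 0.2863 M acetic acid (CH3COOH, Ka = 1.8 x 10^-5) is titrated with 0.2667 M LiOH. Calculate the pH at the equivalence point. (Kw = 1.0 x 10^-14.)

n(CH3COOH) = 0.2863 x 0.02216 = 0.006344 mol; V(LiOH) at equivalence = 0.006344/0.2667 = 0.02379 L.
At equivalence all the acid is converted to CH3COO-; total volume = 0.02216 + 0.02379 = 0.04595 L, so [CH3COO-] = 0.006344/0.04595 = 0.1381 M.
Kb = Kw/Ka = 1.0e-14 / 1.8 x 10^-5 = 5.56e-10.
[OH^-] = sqrt(Kb x [CH3COO-]) = sqrt(5.56e-10 x 0.1381) = 8.76e-6 M.
pOH = 5.06, so pH = 14.00 - 5.06 = 8.94.

8.94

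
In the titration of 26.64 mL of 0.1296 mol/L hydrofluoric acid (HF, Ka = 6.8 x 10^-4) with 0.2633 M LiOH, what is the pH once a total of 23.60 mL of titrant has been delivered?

n(acid) = 0.1296 x 0.02664 = 0.003453 mol; n(LiOH) added = 0.2633 x 0.02360 = 0.006214 mol.
Base is in excess by 0.006214 - 0.003453 = 0.002761 mol in a total volume of 0.05024 L.
[OH^-] = 0.002761/0.05024 = 0.05496 M, so pOH = 1.26 and pH = 14.00 - 1.26 = 12.74.

12.74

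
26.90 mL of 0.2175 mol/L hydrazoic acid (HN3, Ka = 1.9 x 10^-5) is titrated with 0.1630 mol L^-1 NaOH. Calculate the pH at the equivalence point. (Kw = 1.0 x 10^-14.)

8.85

n(HN3) = 0.2175 x 0.02690 = 0.005851 mol; V(NaOH) at equivalence = 0.005851/0.1630 = 0.03589 L.
At equivalence all the acid is converted to N3-; total volume = 0.02690 + 0.03589 = 0.06279 L, so [N3-] = 0.005851/0.06279 = 0.09317 M.
Kb = Kw/Ka = 1.0e-14 / 1.9 x 10^-5 = 5.26e-10.
[OH^-] = sqrt(Kb x [N3-]) = sqrt(5.26e-10 x 0.09317) = 7.00e-6 M.
pOH = 5.15, so pH = 14.00 - 5.15 = 8.85.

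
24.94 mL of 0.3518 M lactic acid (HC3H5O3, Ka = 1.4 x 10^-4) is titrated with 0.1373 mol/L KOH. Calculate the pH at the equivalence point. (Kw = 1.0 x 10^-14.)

8.42

n(HC3H5O3) = 0.3518 x 0.02494 = 0.008774 mol; V(KOH) at equivalence = 0.008774/0.1373 = 0.06390 L.
At equivalence all the acid is converted to C3H5O3-; total volume = 0.02494 + 0.06390 = 0.08884 L, so [C3H5O3-] = 0.008774/0.08884 = 0.09876 M.
Kb = Kw/Ka = 1.0e-14 / 1.4 x 10^-4 = 7.14e-11.
[OH^-] = sqrt(Kb x [C3H5O3-]) = sqrt(7.14e-11 x 0.09876) = 2.66e-6 M.
pOH = 5.58, so pH = 14.00 - 5.58 = 8.42.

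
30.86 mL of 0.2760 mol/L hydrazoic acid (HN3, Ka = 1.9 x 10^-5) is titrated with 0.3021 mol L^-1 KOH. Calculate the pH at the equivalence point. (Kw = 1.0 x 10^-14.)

n(HN3) = 0.2760 x 0.03086 = 0.008517 mol; V(KOH) at equivalence = 0.008517/0.3021 = 0.02819 L.
At equivalence all the acid is converted to N3-; total volume = 0.03086 + 0.02819 = 0.05905 L, so [N3-] = 0.008517/0.05905 = 0.1442 M.
Kb = Kw/Ka = 1.0e-14 / 1.9 x 10^-5 = 5.26e-10.
[OH^-] = sqrt(Kb x [N3-]) = sqrt(5.26e-10 x 0.1442) = 8.71e-6 M.
pOH = 5.06, so pH = 14.00 - 5.06 = 8.94.

8.94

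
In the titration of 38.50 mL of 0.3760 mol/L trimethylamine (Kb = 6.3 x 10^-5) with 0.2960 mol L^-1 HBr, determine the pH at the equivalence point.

5.29

n((CH3)3N) = 0.3760 x 0.03850 = 0.01448 mol; V(HBr) at equivalence = 0.01448/0.2960 = 0.04891 L.
At equivalence the base is fully converted to (CH3)3NH+; total volume = 0.08741 L, so [(CH3)3NH+] = 0.01448/0.08741 = 0.1656 M.
Ka((CH3)3NH+) = Kw/Kb = 1.0e-14 / 6.3 x 10^-5 = 1.59e-10.
[H^+] = sqrt(Ka x [(CH3)3NH+]) = sqrt(1.59e-10 x 0.1656) = 5.13e-6 M.
pH = -log(5.13e-6) = 5.29.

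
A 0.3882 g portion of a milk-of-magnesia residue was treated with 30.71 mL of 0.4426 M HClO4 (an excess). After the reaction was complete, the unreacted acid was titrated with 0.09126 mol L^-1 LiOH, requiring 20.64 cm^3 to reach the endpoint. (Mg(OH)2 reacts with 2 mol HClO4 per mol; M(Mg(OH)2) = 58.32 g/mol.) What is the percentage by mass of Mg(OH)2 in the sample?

88.0%

Total n(HClO4) added = 0.4426 x 0.03071 = 0.01359 mol.
n(LiOH) used = 0.09126 x 0.02064 = 0.001884 mol, which equals the excess n(HClO4).
So n(HClO4) consumed by the sample = 0.01359 - 0.001884 = 0.01171 mol.
n(Mg(OH)2) = 0.01171 / 2 = 0.005854 mol.
mass Mg(OH)2 = 0.005854 x 58.32 = 0.3414 g, so %Mg(OH)2 = 0.3414/0.3882 x 100 = 88.0%.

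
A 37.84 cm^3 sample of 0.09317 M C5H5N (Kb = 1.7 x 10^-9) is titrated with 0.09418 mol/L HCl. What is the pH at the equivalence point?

n(C5H5N) = 0.09317 x 0.03784 = 0.003526 mol; V(HCl) at equivalence = 0.003526/0.09418 = 0.03743 L.
At equivalence the base is fully converted to C5H5NH+; total volume = 0.07527 L, so [C5H5NH+] = 0.003526/0.07527 = 0.04684 M.
Ka(C5H5NH+) = Kw/Kb = 1.0e-14 / 1.7 x 10^-9 = 5.88e-6.
[H^+] = sqrt(Ka x [C5H5NH+]) = sqrt(5.88e-6 x 0.04684) = 0.000525 M.
pH = -log(0.000525) = 3.28.

3.28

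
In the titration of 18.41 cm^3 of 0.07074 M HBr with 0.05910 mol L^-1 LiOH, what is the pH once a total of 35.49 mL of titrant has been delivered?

12.17

n(acid) = 0.07074 x 0.01841 = 0.001302 mol; n(LiOH) added = 0.05910 x 0.03549 = 0.002097 mol.
Base is in excess by 0.002097 - 0.001302 = 0.0007951 mol in a total volume of 0.05390 L.
[OH^-] = 0.0007951/0.05390 = 0.01475 M, so pOH = 1.83 and pH = 14.00 - 1.83 = 12.17.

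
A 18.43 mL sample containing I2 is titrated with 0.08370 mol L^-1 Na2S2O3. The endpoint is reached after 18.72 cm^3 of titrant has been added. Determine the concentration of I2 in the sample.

n(Na2S2O3) = 0.08370 x 0.01872 = 0.001567 mol.
From the balanced equation, 2 mol Na2S2O3 reacts with 1 mol I2, so n(I2) = 0.001567 x 1/2 = 0.0007834 mol.
[I2] = 0.0007834 / 0.01843 L = 0.0425 M.

0.0425 M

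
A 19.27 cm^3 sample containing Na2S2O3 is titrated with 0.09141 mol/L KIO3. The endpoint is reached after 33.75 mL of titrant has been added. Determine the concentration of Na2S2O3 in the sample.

0.961 M

n(KIO3) = 0.09141 x 0.03375 = 0.003085 mol.
From the balanced equation, 1 mol KIO3 reacts with 6 mol Na2S2O3, so n(Na2S2O3) = 0.003085 x 6/1 = 0.01851 mol.
[Na2S2O3] = 0.01851 / 0.01927 L = 0.961 M.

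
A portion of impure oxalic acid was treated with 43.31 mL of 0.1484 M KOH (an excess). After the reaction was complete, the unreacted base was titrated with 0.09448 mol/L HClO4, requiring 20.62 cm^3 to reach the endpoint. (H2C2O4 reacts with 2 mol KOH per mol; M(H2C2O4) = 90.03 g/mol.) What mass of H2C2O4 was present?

0.202 g

Total n(KOH) added = 0.1484 x 0.04331 = 0.006427 mol.
n(HClO4) used = 0.09448 x 0.02062 = 0.001948 mol, which equals the excess n(KOH).
So n(KOH) consumed by the sample = 0.006427 - 0.001948 = 0.004479 mol.
n(H2C2O4) = 0.004479 / 2 = 0.002240 mol.
mass = 0.002240 mol x 90.03 g/mol = 0.202 g.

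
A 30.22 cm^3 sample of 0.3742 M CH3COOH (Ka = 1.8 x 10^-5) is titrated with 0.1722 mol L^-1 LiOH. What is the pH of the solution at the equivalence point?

8.91

n(CH3COOH) = 0.3742 x 0.03022 = 0.01131 mol; V(LiOH) at equivalence = 0.01131/0.1722 = 0.06567 L.
At equivalence all the acid is converted to CH3COO-; total volume = 0.03022 + 0.06567 = 0.09589 L, so [CH3COO-] = 0.01131/0.09589 = 0.1179 M.
Kb = Kw/Ka = 1.0e-14 / 1.8 x 10^-5 = 5.56e-10.
[OH^-] = sqrt(Kb x [CH3COO-]) = sqrt(5.56e-10 x 0.1179) = 8.09e-6 M.
pOH = 5.09, so pH = 14.00 - 5.09 = 8.91.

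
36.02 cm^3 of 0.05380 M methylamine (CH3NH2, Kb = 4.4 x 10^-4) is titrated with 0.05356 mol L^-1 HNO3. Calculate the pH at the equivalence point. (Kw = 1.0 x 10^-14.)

6.11

n(CH3NH2) = 0.05380 x 0.03602 = 0.001938 mol; V(HNO3) at equivalence = 0.001938/0.05356 = 0.03618 L.
At equivalence the base is fully converted to CH3NH3+; total volume = 0.07220 L, so [CH3NH3+] = 0.001938/0.07220 = 0.02684 M.
Ka(CH3NH3+) = Kw/Kb = 1.0e-14 / 4.4 x 10^-4 = 2.27e-11.
[H^+] = sqrt(Ka x [CH3NH3+]) = sqrt(2.27e-11 x 0.02684) = 7.81e-7 M.
pH = -log(7.81e-7) = 6.11.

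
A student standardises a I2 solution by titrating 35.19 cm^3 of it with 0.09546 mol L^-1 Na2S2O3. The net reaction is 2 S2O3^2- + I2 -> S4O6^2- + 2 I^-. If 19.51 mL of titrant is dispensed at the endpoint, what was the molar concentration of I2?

n(Na2S2O3) = 0.09546 x 0.01951 = 0.001862 mol.
From the balanced equation, 2 mol Na2S2O3 reacts with 1 mol I2, so n(I2) = 0.001862 x 1/2 = 0.0009312 mol.
[I2] = 0.0009312 / 0.03519 L = 0.0265 M.

0.0265 M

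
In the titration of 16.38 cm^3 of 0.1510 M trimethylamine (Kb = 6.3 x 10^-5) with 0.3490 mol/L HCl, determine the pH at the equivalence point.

5.39

n((CH3)3N) = 0.1510 x 0.01638 = 0.002473 mol; V(HCl) at equivalence = 0.002473/0.3490 = 0.007087 L.
At equivalence the base is fully converted to (CH3)3NH+; total volume = 0.02347 L, so [(CH3)3NH+] = 0.002473/0.02347 = 0.1054 M.
Ka((CH3)3NH+) = Kw/Kb = 1.0e-14 / 6.3 x 10^-5 = 1.59e-10.
[H^+] = sqrt(Ka x [(CH3)3NH+]) = sqrt(1.59e-10 x 0.1054) = 4.09e-6 M.
pH = -log(4.09e-6) = 5.39.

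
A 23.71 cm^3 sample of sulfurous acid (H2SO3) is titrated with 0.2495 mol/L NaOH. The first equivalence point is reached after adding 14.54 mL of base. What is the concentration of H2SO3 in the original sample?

n(NaOH) = 0.2495 x 0.01454 = 0.003628 mol.
At the first equivalence point, 1 mol OH^- react per mol H2SO3, so n(H2SO3) = 0.003628 / 1 = 0.003628 mol.
[H2SO3] = 0.003628 / 0.02371 L = 0.153 M.

0.153 M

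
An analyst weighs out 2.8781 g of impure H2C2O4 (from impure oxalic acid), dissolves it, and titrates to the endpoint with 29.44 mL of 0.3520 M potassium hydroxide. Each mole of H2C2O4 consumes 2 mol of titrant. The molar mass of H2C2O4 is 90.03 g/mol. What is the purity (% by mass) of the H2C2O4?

16.2%

n(KOH) = 0.3520 x 0.02944 = 0.01036 mol.
n(H2C2O4) = 0.01036 / 2 = 0.005181 mol.
mass of H2C2O4 = 0.005181 x 90.03 = 0.4665 g.
% purity = 0.4665 / 2.8781 x 100 = 16.2%.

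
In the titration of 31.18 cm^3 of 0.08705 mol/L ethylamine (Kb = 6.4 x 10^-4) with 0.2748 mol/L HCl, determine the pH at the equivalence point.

5.99

n(C2H5NH2) = 0.08705 x 0.03118 = 0.002714 mol; V(HCl) at equivalence = 0.002714/0.2748 = 0.009877 L.
At equivalence the base is fully converted to C2H5NH3+; total volume = 0.04106 L, so [C2H5NH3+] = 0.002714/0.04106 = 0.06611 M.
Ka(C2H5NH3+) = Kw/Kb = 1.0e-14 / 6.4 x 10^-4 = 1.56e-11.
[H^+] = sqrt(Ka x [C2H5NH3+]) = sqrt(1.56e-11 x 0.06611) = 1.02e-6 M.
pH = -log(1.02e-6) = 5.99.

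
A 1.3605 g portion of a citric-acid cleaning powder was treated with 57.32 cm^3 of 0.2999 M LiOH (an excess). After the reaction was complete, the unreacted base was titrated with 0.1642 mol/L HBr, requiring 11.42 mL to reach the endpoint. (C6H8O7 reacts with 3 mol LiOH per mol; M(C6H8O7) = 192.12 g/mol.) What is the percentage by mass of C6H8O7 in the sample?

72.1%

Total n(LiOH) added = 0.2999 x 0.05732 = 0.01719 mol.
n(HBr) used = 0.1642 x 0.01142 = 0.001875 mol, which equals the excess n(LiOH).
So n(LiOH) consumed by the sample = 0.01719 - 0.001875 = 0.01532 mol.
n(C6H8O7) = 0.01532 / 3 = 0.005105 mol.
mass C6H8O7 = 0.005105 x 192.12 = 0.9808 g, so %C6H8O7 = 0.9808/1.3605 x 100 = 72.1%.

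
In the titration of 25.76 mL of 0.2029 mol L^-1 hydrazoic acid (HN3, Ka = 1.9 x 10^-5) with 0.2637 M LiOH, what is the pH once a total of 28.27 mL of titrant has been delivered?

n(acid) = 0.2029 x 0.02576 = 0.005227 mol; n(LiOH) added = 0.2637 x 0.02827 = 0.007455 mol.
Base is in excess by 0.007455 - 0.005227 = 0.002228 mol in a total volume of 0.05403 L.
[OH^-] = 0.002228/0.05403 = 0.04124 M, so pOH = 1.38 and pH = 14.00 - 1.38 = 12.62.

12.62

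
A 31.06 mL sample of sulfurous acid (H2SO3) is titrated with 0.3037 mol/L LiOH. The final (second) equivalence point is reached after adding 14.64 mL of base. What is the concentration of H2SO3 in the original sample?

n(LiOH) = 0.3037 x 0.01464 = 0.004446 mol.
At the final (second) equivalence point, 2 mol OH^- react per mol H2SO3, so n(H2SO3) = 0.004446 / 2 = 0.002223 mol.
[H2SO3] = 0.002223 / 0.03106 L = 0.0716 M.

0.0716 M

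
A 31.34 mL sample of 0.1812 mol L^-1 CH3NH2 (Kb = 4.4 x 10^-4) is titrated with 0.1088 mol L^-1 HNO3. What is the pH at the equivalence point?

n(CH3NH2) = 0.1812 x 0.03134 = 0.005679 mol; V(HNO3) at equivalence = 0.005679/0.1088 = 0.05219 L.
At equivalence the base is fully converted to CH3NH3+; total volume = 0.08353 L, so [CH3NH3+] = 0.005679/0.08353 = 0.06798 M.
Ka(CH3NH3+) = Kw/Kb = 1.0e-14 / 4.4 x 10^-4 = 2.27e-11.
[H^+] = sqrt(Ka x [CH3NH3+]) = sqrt(2.27e-11 x 0.06798) = 1.24e-6 M.
pH = -log(1.24e-6) = 5.91.

5.91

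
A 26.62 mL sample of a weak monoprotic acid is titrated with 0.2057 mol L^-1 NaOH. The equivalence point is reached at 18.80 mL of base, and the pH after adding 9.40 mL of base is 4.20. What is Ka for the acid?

9.40 mL is half of the equivalence volume, so this is the half-equivalence point where [HA] = [A^-].
At half-equivalence pH = pKa, so pKa = 4.20.
Ka = 10^(-4.20) = 6.3 x 10^-5.

6.3 x 10^-5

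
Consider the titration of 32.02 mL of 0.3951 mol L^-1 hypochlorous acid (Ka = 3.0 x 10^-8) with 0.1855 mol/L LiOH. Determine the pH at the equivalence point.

10.31

n(HClO) = 0.3951 x 0.03202 = 0.01265 mol; V(LiOH) at equivalence = 0.01265/0.1855 = 0.06820 L.
At equivalence all the acid is converted to ClO-; total volume = 0.03202 + 0.06820 = 0.1002 L, so [ClO-] = 0.01265/0.1002 = 0.1262 M.
Kb = Kw/Ka = 1.0e-14 / 3.0 x 10^-8 = 3.33e-7.
[OH^-] = sqrt(Kb x [ClO-]) = sqrt(3.33e-7 x 0.1262) = 0.000205 M.
pOH = 3.69, so pH = 14.00 - 3.69 = 10.31.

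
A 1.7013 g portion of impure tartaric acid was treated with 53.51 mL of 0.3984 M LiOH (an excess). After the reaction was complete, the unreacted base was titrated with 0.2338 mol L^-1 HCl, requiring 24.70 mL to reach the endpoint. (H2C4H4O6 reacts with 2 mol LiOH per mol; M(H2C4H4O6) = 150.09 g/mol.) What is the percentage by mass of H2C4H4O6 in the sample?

Total n(LiOH) added = 0.3984 x 0.05351 = 0.02132 mol.
n(HCl) used = 0.2338 x 0.02470 = 0.005775 mol, which equals the excess n(LiOH).
So n(LiOH) consumed by the sample = 0.02132 - 0.005775 = 0.01554 mol.
n(H2C4H4O6) = 0.01554 / 2 = 0.007772 mol.
mass H2C4H4O6 = 0.007772 x 150.09 = 1.166 g, so %H2C4H4O6 = 1.166/1.7013 x 100 = 68.6%.

68.6%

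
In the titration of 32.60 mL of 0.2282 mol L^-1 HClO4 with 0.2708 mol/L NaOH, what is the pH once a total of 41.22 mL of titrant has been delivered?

n(acid) = 0.2282 x 0.03260 = 0.007439 mol; n(NaOH) added = 0.2708 x 0.04122 = 0.01116 mol.
Base is in excess by 0.01116 - 0.007439 = 0.003723 mol in a total volume of 0.07382 L.
[OH^-] = 0.003723/0.07382 = 0.05043 M, so pOH = 1.30 and pH = 14.00 - 1.30 = 12.70.

12.70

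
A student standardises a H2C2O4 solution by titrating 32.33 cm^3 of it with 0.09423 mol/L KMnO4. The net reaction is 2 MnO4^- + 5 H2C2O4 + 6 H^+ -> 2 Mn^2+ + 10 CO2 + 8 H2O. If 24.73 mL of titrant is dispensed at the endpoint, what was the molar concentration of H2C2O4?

n(KMnO4) = 0.09423 x 0.02473 = 0.002330 mol.
From the balanced equation, 2 mol KMnO4 reacts with 5 mol H2C2O4, so n(H2C2O4) = 0.002330 x 5/2 = 0.005826 mol.
[H2C2O4] = 0.005826 / 0.03233 L = 0.180 M.

0.180 M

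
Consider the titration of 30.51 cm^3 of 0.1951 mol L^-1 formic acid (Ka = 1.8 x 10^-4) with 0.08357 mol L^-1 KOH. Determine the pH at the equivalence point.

n(HCOOH) = 0.1951 x 0.03051 = 0.005953 mol; V(KOH) at equivalence = 0.005953/0.08357 = 0.07123 L.
At equivalence all the acid is converted to HCOO-; total volume = 0.03051 + 0.07123 = 0.1017 L, so [HCOO-] = 0.005953/0.1017 = 0.05851 M.
Kb = Kw/Ka = 1.0e-14 / 1.8 x 10^-4 = 5.56e-11.
[OH^-] = sqrt(Kb x [HCOO-]) = sqrt(5.56e-11 x 0.05851) = 1.80e-6 M.
pOH = 5.74, so pH = 14.00 - 5.74 = 8.26.

8.26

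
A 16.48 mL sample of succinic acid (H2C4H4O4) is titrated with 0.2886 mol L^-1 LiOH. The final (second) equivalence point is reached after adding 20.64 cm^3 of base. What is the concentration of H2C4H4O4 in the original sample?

0.181 M

n(LiOH) = 0.2886 x 0.02064 = 0.005957 mol.
At the final (second) equivalence point, 2 mol OH^- react per mol H2C4H4O4, so n(H2C4H4O4) = 0.005957 / 2 = 0.002978 mol.
[H2C4H4O4] = 0.002978 / 0.01648 L = 0.181 M.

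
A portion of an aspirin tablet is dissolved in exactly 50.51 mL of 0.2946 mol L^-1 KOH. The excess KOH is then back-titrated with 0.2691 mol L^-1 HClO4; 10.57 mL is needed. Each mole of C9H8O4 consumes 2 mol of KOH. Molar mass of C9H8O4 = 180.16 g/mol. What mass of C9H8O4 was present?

Total n(KOH) added = 0.2946 x 0.05051 = 0.01488 mol.
n(HClO4) used = 0.2691 x 0.01057 = 0.002844 mol, which equals the excess n(KOH).
So n(KOH) consumed by the sample = 0.01488 - 0.002844 = 0.01204 mol.
n(C9H8O4) = 0.01204 / 2 = 0.006018 mol.
mass = 0.006018 mol x 180.16 g/mol = 1.08 g.

1.08 g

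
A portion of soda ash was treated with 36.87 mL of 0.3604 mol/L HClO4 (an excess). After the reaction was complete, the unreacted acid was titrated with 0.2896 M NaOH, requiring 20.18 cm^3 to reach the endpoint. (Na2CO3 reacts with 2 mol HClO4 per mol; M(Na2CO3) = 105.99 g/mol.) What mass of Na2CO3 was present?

Total n(HClO4) added = 0.3604 x 0.03687 = 0.01329 mol.
n(NaOH) used = 0.2896 x 0.02018 = 0.005844 mol, which equals the excess n(HClO4).
So n(HClO4) consumed by the sample = 0.01329 - 0.005844 = 0.007444 mol.
n(Na2CO3) = 0.007444 / 2 = 0.003722 mol.
mass = 0.003722 mol x 105.99 g/mol = 0.394 g.

0.394 g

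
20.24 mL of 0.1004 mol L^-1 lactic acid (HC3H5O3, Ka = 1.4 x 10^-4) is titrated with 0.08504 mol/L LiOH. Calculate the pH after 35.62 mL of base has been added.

12.25

n(acid) = 0.1004 x 0.02024 = 0.002032 mol; n(LiOH) added = 0.08504 x 0.03562 = 0.003029 mol.
Base is in excess by 0.003029 - 0.002032 = 0.0009970 mol in a total volume of 0.05586 L.
[OH^-] = 0.0009970/0.05586 = 0.01785 M, so pOH = 1.75 and pH = 14.00 - 1.75 = 12.25.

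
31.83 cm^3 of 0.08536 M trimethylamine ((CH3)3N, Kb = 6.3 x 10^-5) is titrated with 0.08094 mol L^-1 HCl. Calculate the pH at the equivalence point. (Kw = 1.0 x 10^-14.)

n((CH3)3N) = 0.08536 x 0.03183 = 0.002717 mol; V(HCl) at equivalence = 0.002717/0.08094 = 0.03357 L.
At equivalence the base is fully converted to (CH3)3NH+; total volume = 0.06540 L, so [(CH3)3NH+] = 0.002717/0.06540 = 0.04155 M.
Ka((CH3)3NH+) = Kw/Kb = 1.0e-14 / 6.3 x 10^-5 = 1.59e-10.
[H^+] = sqrt(Ka x [(CH3)3NH+]) = sqrt(1.59e-10 x 0.04155) = 2.57e-6 M.
pH = -log(2.57e-6) = 5.59.

5.59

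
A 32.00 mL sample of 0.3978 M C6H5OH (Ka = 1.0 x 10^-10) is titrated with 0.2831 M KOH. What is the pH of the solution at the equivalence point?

11.61

n(C6H5OH) = 0.3978 x 0.03200 = 0.01273 mol; V(KOH) at equivalence = 0.01273/0.2831 = 0.04497 L.
At equivalence all the acid is converted to C6H5O-; total volume = 0.03200 + 0.04497 = 0.07697 L, so [C6H5O-] = 0.01273/0.07697 = 0.1654 M.
Kb = Kw/Ka = 1.0e-14 / 1.0 x 10^-10 = 0.000100.
[OH^-] = sqrt(Kb x [C6H5O-]) = sqrt(0.000100 x 0.1654) = 0.00407 M.
pOH = 2.39, so pH = 14.00 - 2.39 = 11.61.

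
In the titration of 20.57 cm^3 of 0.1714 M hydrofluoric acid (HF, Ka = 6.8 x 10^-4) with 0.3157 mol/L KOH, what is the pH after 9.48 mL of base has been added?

3.92

Initial n(HF) = 0.1714 x 0.02057 = 0.003526 mol.
n(KOH) added = 0.3157 x 0.009480 = 0.002993 mol, converting that many moles of HF to F-.
Remaining n(HF) = 0.0005329 mol; n(F-) = 0.002993 mol.
By Henderson-Hasselbalch, pH = pKa + log([A^-]/[HA]) = 3.17 + log(0.002993/0.0005329) = 3.17 + (+0.75) = 3.92.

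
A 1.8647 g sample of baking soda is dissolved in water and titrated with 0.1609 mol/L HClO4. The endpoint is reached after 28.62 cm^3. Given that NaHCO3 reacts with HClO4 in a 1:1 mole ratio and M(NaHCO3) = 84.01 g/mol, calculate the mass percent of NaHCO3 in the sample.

20.7%

n(HClO4) = 0.1609 x 0.02862 = 0.004605 mol.
n(NaHCO3) = 0.004605 / 1 = 0.004605 mol.
mass of NaHCO3 = 0.004605 x 84.01 = 0.3869 g.
% purity = 0.3869 / 1.8647 x 100 = 20.7%.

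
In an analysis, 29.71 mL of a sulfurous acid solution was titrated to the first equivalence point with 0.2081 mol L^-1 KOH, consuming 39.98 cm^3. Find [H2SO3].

n(KOH) = 0.2081 x 0.03998 = 0.008320 mol.
At the first equivalence point, 1 mol OH^- react per mol H2SO3, so n(H2SO3) = 0.008320 / 1 = 0.008320 mol.
[H2SO3] = 0.008320 / 0.02971 L = 0.280 M.

0.280 M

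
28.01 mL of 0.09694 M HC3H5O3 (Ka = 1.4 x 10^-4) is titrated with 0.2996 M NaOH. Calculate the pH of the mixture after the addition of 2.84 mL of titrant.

Initial n(HC3H5O3) = 0.09694 x 0.02801 = 0.002715 mol.
n(NaOH) added = 0.2996 x 0.002840 = 0.0008509 mol, converting that many moles of HC3H5O3 to C3H5O3-.
Remaining n(HC3H5O3) = 0.001864 mol; n(C3H5O3-) = 0.0008509 mol.
By Henderson-Hasselbalch, pH = pKa + log([A^-]/[HA]) = 3.85 + log(0.0008509/0.001864) = 3.85 + (-0.34) = 3.51.

3.51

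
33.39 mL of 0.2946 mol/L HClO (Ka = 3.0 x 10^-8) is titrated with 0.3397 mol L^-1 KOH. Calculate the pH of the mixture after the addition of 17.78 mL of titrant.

Initial n(HClO) = 0.2946 x 0.03339 = 0.009837 mol.
n(KOH) added = 0.3397 x 0.01778 = 0.006040 mol, converting that many moles of HClO to ClO-.
Remaining n(HClO) = 0.003797 mol; n(ClO-) = 0.006040 mol.
By Henderson-Hasselbalch, pH = pKa + log([A^-]/[HA]) = 7.52 + log(0.006040/0.003797) = 7.52 + (+0.20) = 7.72.

7.72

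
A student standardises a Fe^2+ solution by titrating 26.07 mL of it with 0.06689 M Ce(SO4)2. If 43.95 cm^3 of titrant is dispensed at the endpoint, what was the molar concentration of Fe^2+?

0.113 M

n(Ce(SO4)2) = 0.06689 x 0.04395 = 0.002940 mol.
From the balanced equation, 1 mol Ce(SO4)2 reacts with 1 mol Fe^2+, so n(Fe^2+) = 0.002940 x 1/1 = 0.002940 mol.
[Fe^2+] = 0.002940 / 0.02607 L = 0.113 M.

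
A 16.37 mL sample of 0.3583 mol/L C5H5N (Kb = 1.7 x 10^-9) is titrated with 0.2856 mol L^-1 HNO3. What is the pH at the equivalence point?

3.01

n(C5H5N) = 0.3583 x 0.01637 = 0.005865 mol; V(HNO3) at equivalence = 0.005865/0.2856 = 0.02054 L.
At equivalence the base is fully converted to C5H5NH+; total volume = 0.03691 L, so [C5H5NH+] = 0.005865/0.03691 = 0.1589 M.
Ka(C5H5NH+) = Kw/Kb = 1.0e-14 / 1.7 x 10^-9 = 5.88e-6.
[H^+] = sqrt(Ka x [C5H5NH+]) = sqrt(5.88e-6 x 0.1589) = 0.000967 M.
pH = -log(0.000967) = 3.01.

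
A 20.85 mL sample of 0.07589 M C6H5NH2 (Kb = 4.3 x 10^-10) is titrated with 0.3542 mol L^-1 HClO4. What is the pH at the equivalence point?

n(C6H5NH2) = 0.07589 x 0.02085 = 0.001582 mol; V(HClO4) at equivalence = 0.001582/0.3542 = 0.004467 L.
At equivalence the base is fully converted to C6H5NH3+; total volume = 0.02532 L, so [C6H5NH3+] = 0.001582/0.02532 = 0.06250 M.
Ka(C6H5NH3+) = Kw/Kb = 1.0e-14 / 4.3 x 10^-10 = 2.33e-5.
[H^+] = sqrt(Ka x [C6H5NH3+]) = sqrt(2.33e-5 x 0.06250) = 0.00121 M.
pH = -log(0.00121) = 2.92.

2.92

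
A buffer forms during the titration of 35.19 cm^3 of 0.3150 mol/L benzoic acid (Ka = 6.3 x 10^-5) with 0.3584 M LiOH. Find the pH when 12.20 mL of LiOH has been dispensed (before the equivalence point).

Initial n(C6H5COOH) = 0.3150 x 0.03519 = 0.01108 mol.
n(LiOH) added = 0.3584 x 0.01220 = 0.004372 mol, converting that many moles of C6H5COOH to C6H5COO-.
Remaining n(C6H5COOH) = 0.006712 mol; n(C6H5COO-) = 0.004372 mol.
By Henderson-Hasselbalch, pH = pKa + log([A^-]/[HA]) = 4.20 + log(0.004372/0.006712) = 4.20 + (-0.19) = 4.01.

4.01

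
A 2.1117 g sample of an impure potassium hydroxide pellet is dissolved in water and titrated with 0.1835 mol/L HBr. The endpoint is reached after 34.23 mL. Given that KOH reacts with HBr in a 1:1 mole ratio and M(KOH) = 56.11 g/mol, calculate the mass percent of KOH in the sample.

n(HBr) = 0.1835 x 0.03423 = 0.006281 mol.
n(KOH) = 0.006281 / 1 = 0.006281 mol.
mass of KOH = 0.006281 x 56.11 = 0.3524 g.
% purity = 0.3524 / 2.1117 x 100 = 16.7%.

16.7%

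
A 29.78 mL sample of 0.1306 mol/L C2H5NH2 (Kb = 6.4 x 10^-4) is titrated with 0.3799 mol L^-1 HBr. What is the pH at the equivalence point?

n(C2H5NH2) = 0.1306 x 0.02978 = 0.003889 mol; V(HBr) at equivalence = 0.003889/0.3799 = 0.01024 L.
At equivalence the base is fully converted to C2H5NH3+; total volume = 0.04002 L, so [C2H5NH3+] = 0.003889/0.04002 = 0.09719 M.
Ka(C2H5NH3+) = Kw/Kb = 1.0e-14 / 6.4 x 10^-4 = 1.56e-11.
[H^+] = sqrt(Ka x [C2H5NH3+]) = sqrt(1.56e-11 x 0.09719) = 1.23e-6 M.
pH = -log(1.23e-6) = 5.91.

5.91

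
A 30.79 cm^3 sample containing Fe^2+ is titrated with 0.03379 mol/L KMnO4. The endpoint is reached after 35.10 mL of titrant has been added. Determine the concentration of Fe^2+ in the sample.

n(KMnO4) = 0.03379 x 0.03510 = 0.001186 mol.
From the balanced equation, 1 mol KMnO4 reacts with 5 mol Fe^2+, so n(Fe^2+) = 0.001186 x 5/1 = 0.005930 mol.
[Fe^2+] = 0.005930 / 0.03079 L = 0.193 M.

0.193 M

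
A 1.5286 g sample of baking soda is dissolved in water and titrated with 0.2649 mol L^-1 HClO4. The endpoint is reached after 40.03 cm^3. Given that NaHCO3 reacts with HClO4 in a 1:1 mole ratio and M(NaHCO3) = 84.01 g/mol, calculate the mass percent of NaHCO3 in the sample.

n(HClO4) = 0.2649 x 0.04003 = 0.01060 mol.
n(NaHCO3) = 0.01060 / 1 = 0.01060 mol.
mass of NaHCO3 = 0.01060 x 84.01 = 0.8908 g.
% purity = 0.8908 / 1.5286 x 100 = 58.3%.

58.3%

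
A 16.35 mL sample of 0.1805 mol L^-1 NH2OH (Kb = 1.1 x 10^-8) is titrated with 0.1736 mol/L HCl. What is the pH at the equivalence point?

n(NH2OH) = 0.1805 x 0.01635 = 0.002951 mol; V(HCl) at equivalence = 0.002951/0.1736 = 0.01700 L.
At equivalence the base is fully converted to NH3OH+; total volume = 0.03335 L, so [NH3OH+] = 0.002951/0.03335 = 0.08849 M.
Ka(NH3OH+) = Kw/Kb = 1.0e-14 / 1.1 x 10^-8 = 9.09e-7.
[H^+] = sqrt(Ka x [NH3OH+]) = sqrt(9.09e-7 x 0.08849) = 0.000284 M.
pH = -log(0.000284) = 3.55.

3.55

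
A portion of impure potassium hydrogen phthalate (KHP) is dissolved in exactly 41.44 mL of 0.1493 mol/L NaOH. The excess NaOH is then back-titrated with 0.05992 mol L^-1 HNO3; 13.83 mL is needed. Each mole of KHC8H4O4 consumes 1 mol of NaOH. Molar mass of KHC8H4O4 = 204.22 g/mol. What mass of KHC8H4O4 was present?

Total n(NaOH) added = 0.1493 x 0.04144 = 0.006187 mol.
n(HNO3) used = 0.05992 x 0.01383 = 0.0008287 mol, which equals the excess n(NaOH).
So n(NaOH) consumed by the sample = 0.006187 - 0.0008287 = 0.005358 mol.
n(KHC8H4O4) = 0.005358 / 1 = 0.005358 mol.
mass = 0.005358 mol x 204.22 g/mol = 1.09 g.

1.09 g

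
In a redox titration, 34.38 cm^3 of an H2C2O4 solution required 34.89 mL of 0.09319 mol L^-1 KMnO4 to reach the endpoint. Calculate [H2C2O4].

0.236 M

n(KMnO4) = 0.09319 x 0.03489 = 0.003251 mol.
From the balanced equation, 2 mol KMnO4 reacts with 5 mol H2C2O4, so n(H2C2O4) = 0.003251 x 5/2 = 0.008128 mol.
[H2C2O4] = 0.008128 / 0.03438 L = 0.236 M.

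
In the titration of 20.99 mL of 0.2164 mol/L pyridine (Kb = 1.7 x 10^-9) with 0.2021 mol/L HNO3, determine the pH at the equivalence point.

3.11

n(C5H5N) = 0.2164 x 0.02099 = 0.004542 mol; V(HNO3) at equivalence = 0.004542/0.2021 = 0.02248 L.
At equivalence the base is fully converted to C5H5NH+; total volume = 0.04347 L, so [C5H5NH+] = 0.004542/0.04347 = 0.1045 M.
Ka(C5H5NH+) = Kw/Kb = 1.0e-14 / 1.7 x 10^-9 = 5.88e-6.
[H^+] = sqrt(Ka x [C5H5NH+]) = sqrt(5.88e-6 x 0.1045) = 0.000784 M.
pH = -log(0.000784) = 3.11.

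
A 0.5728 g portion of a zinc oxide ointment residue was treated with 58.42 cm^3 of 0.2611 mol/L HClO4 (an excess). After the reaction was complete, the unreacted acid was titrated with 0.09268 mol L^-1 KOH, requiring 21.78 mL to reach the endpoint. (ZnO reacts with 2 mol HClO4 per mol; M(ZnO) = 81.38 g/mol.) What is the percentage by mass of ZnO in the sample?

94.0%

Total n(HClO4) added = 0.2611 x 0.05842 = 0.01525 mol.
n(KOH) used = 0.09268 x 0.02178 = 0.002019 mol, which equals the excess n(HClO4).
So n(HClO4) consumed by the sample = 0.01525 - 0.002019 = 0.01323 mol.
n(ZnO) = 0.01323 / 2 = 0.006617 mol.
mass ZnO = 0.006617 x 81.38 = 0.5385 g, so %ZnO = 0.5385/0.5728 x 100 = 94.0%.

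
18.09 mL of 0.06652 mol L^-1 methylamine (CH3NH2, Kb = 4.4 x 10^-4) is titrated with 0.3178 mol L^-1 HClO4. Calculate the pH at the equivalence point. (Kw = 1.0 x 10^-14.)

n(CH3NH2) = 0.06652 x 0.01809 = 0.001203 mol; V(HClO4) at equivalence = 0.001203/0.3178 = 0.003786 L.
At equivalence the base is fully converted to CH3NH3+; total volume = 0.02188 L, so [CH3NH3+] = 0.001203/0.02188 = 0.05501 M.
Ka(CH3NH3+) = Kw/Kb = 1.0e-14 / 4.4 x 10^-4 = 2.27e-11.
[H^+] = sqrt(Ka x [CH3NH3+]) = sqrt(2.27e-11 x 0.05501) = 1.12e-6 M.
pH = -log(1.12e-6) = 5.95.

5.95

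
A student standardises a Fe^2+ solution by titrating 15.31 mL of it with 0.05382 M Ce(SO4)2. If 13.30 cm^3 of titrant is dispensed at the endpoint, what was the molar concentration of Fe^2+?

n(Ce(SO4)2) = 0.05382 x 0.01330 = 0.0007158 mol.
From the balanced equation, 1 mol Ce(SO4)2 reacts with 1 mol Fe^2+, so n(Fe^2+) = 0.0007158 x 1/1 = 0.0007158 mol.
[Fe^2+] = 0.0007158 / 0.01531 L = 0.0468 M.

0.0468 M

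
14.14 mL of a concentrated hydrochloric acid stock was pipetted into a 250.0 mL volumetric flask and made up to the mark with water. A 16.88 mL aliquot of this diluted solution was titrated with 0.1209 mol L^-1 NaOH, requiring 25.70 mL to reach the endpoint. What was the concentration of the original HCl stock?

n(NaOH) = 0.1209 x 0.02570 = 0.003107 mol.
n(HCl) in the aliquot = 0.003107 mol.
[diluted HCl] = 0.003107 / 0.01688 = 0.1841 M.
Dilution factor = 250.0/14.14 = 17.68, so [stock] = 0.1841 x 17.68 = 3.25 M.

3.25 M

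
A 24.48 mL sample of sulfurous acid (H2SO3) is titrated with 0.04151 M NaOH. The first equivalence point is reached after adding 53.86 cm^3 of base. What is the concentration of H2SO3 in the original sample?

n(NaOH) = 0.04151 x 0.05386 = 0.002236 mol.
At the first equivalence point, 1 mol OH^- react per mol H2SO3, so n(H2SO3) = 0.002236 / 1 = 0.002236 mol.
[H2SO3] = 0.002236 / 0.02448 L = 0.0913 M.

0.0913 M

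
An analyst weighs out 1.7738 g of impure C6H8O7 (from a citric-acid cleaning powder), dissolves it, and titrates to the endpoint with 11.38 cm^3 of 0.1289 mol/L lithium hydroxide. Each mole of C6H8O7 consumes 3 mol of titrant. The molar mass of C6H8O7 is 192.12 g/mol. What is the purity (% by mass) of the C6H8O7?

5.30%

n(LiOH) = 0.1289 x 0.01138 = 0.001467 mol.
n(C6H8O7) = 0.001467 / 3 = 0.0004890 mol.
mass of C6H8O7 = 0.0004890 x 192.12 = 0.09394 g.
% purity = 0.09394 / 1.7738 x 100 = 5.30%.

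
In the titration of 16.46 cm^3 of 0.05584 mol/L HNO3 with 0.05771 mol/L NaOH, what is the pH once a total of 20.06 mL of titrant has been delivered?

n(acid) = 0.05584 x 0.01646 = 0.0009191 mol; n(NaOH) added = 0.05771 x 0.02006 = 0.001158 mol.
Base is in excess by 0.001158 - 0.0009191 = 0.0002385 mol in a total volume of 0.03652 L.
[OH^-] = 0.0002385/0.03652 = 0.006532 M, so pOH = 2.18 and pH = 14.00 - 2.18 = 11.82.

11.82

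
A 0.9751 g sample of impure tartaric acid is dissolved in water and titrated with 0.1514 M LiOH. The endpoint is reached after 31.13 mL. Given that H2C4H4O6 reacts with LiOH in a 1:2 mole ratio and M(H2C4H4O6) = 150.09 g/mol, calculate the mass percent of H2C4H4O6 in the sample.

n(LiOH) = 0.1514 x 0.03113 = 0.004713 mol.
n(H2C4H4O6) = 0.004713 / 2 = 0.002357 mol.
mass of H2C4H4O6 = 0.002357 x 150.09 = 0.3537 g.
% purity = 0.3537 / 0.9751 x 100 = 36.3%.

36.3%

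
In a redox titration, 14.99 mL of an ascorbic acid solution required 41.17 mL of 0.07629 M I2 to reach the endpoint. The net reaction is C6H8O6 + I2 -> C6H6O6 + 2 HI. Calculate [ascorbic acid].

0.210 M

n(I2) = 0.07629 x 0.04117 = 0.003141 mol.
From the balanced equation, 1 mol I2 reacts with 1 mol ascorbic acid, so n(ascorbic acid) = 0.003141 x 1/1 = 0.003141 mol.
[ascorbic acid] = 0.003141 / 0.01499 L = 0.210 M.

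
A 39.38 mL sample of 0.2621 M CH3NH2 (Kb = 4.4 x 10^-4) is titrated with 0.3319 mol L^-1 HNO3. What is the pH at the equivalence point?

n(CH3NH2) = 0.2621 x 0.03938 = 0.01032 mol; V(HNO3) at equivalence = 0.01032/0.3319 = 0.03110 L.
At equivalence the base is fully converted to CH3NH3+; total volume = 0.07048 L, so [CH3NH3+] = 0.01032/0.07048 = 0.1464 M.
Ka(CH3NH3+) = Kw/Kb = 1.0e-14 / 4.4 x 10^-4 = 2.27e-11.
[H^+] = sqrt(Ka x [CH3NH3+]) = sqrt(2.27e-11 x 0.1464) = 1.82e-6 M.
pH = -log(1.82e-6) = 5.74.

5.74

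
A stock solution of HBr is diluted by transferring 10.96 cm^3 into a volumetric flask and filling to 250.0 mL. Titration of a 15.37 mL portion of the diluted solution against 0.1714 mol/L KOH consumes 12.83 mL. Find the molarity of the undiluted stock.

3.26 M

n(KOH) = 0.1714 x 0.01283 = 0.002199 mol.
n(HBr) in the aliquot = 0.002199 mol.
[diluted HBr] = 0.002199 / 0.01537 = 0.1431 M.
Dilution factor = 250.0/10.96 = 22.81, so [stock] = 0.1431 x 22.81 = 3.26 M.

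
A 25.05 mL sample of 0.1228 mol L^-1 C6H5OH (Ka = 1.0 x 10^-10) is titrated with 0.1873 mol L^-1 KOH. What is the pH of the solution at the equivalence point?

n(C6H5OH) = 0.1228 x 0.02505 = 0.003076 mol; V(KOH) at equivalence = 0.003076/0.1873 = 0.01642 L.
At equivalence all the acid is converted to C6H5O-; total volume = 0.02505 + 0.01642 = 0.04147 L, so [C6H5O-] = 0.003076/0.04147 = 0.07417 M.
Kb = Kw/Ka = 1.0e-14 / 1.0 x 10^-10 = 0.000100.
[OH^-] = sqrt(Kb x [C6H5O-]) = sqrt(0.000100 x 0.07417) = 0.00272 M.
pOH = 2.56, so pH = 14.00 - 2.56 = 11.44.

11.44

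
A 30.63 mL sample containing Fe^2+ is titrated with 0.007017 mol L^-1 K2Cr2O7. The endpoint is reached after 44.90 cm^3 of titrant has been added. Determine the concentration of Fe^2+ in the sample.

0.0617 M

n(K2Cr2O7) = 0.007017 x 0.04490 = 0.0003151 mol.
From the balanced equation, 1 mol K2Cr2O7 reacts with 6 mol Fe^2+, so n(Fe^2+) = 0.0003151 x 6/1 = 0.001890 mol.
[Fe^2+] = 0.001890 / 0.03063 L = 0.0617 M.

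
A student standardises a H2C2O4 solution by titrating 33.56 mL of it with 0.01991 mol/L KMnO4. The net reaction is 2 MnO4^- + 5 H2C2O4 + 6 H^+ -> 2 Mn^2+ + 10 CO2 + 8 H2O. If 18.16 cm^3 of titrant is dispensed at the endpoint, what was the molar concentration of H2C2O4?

n(KMnO4) = 0.01991 x 0.01816 = 0.0003616 mol.
From the balanced equation, 2 mol KMnO4 reacts with 5 mol H2C2O4, so n(H2C2O4) = 0.0003616 x 5/2 = 0.0009039 mol.
[H2C2O4] = 0.0009039 / 0.03356 L = 0.0269 M.

0.0269 M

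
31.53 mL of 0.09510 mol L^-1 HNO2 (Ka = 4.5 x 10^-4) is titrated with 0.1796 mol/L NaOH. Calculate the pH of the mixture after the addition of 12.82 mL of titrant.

3.87

Initial n(HNO2) = 0.09510 x 0.03153 = 0.002999 mol.
n(NaOH) added = 0.1796 x 0.01282 = 0.002302 mol, converting that many moles of HNO2 to NO2-.
Remaining n(HNO2) = 0.0006960 mol; n(NO2-) = 0.002302 mol.
By Henderson-Hasselbalch, pH = pKa + log([A^-]/[HA]) = 3.35 + log(0.002302/0.0006960) = 3.35 + (+0.52) = 3.87.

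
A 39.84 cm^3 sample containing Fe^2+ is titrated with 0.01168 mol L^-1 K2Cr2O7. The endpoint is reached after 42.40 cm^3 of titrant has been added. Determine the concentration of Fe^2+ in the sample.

0.0746 M

n(K2Cr2O7) = 0.01168 x 0.04240 = 0.0004952 mol.
From the balanced equation, 1 mol K2Cr2O7 reacts with 6 mol Fe^2+, so n(Fe^2+) = 0.0004952 x 6/1 = 0.002971 mol.
[Fe^2+] = 0.002971 / 0.03984 L = 0.0746 M.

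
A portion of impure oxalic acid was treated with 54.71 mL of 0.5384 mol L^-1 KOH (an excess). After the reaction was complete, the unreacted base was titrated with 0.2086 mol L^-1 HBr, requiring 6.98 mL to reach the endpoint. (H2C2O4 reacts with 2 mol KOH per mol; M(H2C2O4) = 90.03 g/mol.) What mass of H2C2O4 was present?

Total n(KOH) added = 0.5384 x 0.05471 = 0.02946 mol.
n(HBr) used = 0.2086 x 0.006980 = 0.001456 mol, which equals the excess n(KOH).
So n(KOH) consumed by the sample = 0.02946 - 0.001456 = 0.02800 mol.
n(H2C2O4) = 0.02800 / 2 = 0.01400 mol.
mass = 0.01400 mol x 90.03 g/mol = 1.26 g.

1.26 g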